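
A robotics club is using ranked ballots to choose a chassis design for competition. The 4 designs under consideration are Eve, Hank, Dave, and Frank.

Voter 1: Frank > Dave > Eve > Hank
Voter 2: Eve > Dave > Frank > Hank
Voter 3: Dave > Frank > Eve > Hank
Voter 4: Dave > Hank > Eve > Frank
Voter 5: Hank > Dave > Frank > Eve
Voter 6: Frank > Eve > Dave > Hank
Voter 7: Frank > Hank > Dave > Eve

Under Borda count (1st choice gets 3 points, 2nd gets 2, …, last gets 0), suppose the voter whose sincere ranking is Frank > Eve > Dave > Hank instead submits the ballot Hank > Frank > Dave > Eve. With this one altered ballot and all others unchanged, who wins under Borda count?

Dave

Borda totals with the altered ballot: Eve 6, Hank 10, Dave 14, Frank 12.
The winner is unchanged: still Dave.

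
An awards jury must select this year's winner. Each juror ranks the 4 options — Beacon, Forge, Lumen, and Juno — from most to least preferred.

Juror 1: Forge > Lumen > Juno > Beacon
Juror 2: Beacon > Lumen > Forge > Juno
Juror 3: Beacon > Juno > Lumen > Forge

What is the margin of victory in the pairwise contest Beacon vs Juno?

1

Ballots ranking Beacon above Juno: 2.
Ballots ranking Juno above Beacon: 1.
Beacon wins 2–1, a margin of 1.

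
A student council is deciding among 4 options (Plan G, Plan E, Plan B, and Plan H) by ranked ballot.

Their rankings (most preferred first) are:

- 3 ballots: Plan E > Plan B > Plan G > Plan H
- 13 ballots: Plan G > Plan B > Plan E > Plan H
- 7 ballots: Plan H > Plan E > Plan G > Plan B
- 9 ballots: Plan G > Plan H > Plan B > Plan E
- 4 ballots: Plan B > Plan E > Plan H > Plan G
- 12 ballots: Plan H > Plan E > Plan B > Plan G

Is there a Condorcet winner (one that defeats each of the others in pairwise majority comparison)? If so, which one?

Head-to-head results (48 voters total):
Plan G vs Plan E: Plan E wins 26–22.
Plan G vs Plan B: Plan G wins 29–19.
Plan G vs Plan H: Plan G wins 25–23.
Plan E vs Plan B: Plan B wins 26–22.
Plan E vs Plan H: Plan H wins 28–20.
Plan B vs Plan H: Plan H wins 28–20.
No candidate beats all others: Plan G beats Plan B beats Plan E beats Plan G, a majority cycle.

No Condorcet winner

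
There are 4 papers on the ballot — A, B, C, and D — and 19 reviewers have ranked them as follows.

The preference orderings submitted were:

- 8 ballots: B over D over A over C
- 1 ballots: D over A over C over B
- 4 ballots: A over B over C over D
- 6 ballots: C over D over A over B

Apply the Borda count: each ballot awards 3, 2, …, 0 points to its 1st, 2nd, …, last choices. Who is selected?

Borda scores:
  A: 8·1 + 2 + 4·3 + 6·1 = 28
  B: 8·3 + 0 + 4·2 + 6·0 = 32
  C: 8·0 + 1 + 4·1 + 6·3 = 23
  D: 8·2 + 3 + 4·0 + 6·2 = 31
B has the highest total.

B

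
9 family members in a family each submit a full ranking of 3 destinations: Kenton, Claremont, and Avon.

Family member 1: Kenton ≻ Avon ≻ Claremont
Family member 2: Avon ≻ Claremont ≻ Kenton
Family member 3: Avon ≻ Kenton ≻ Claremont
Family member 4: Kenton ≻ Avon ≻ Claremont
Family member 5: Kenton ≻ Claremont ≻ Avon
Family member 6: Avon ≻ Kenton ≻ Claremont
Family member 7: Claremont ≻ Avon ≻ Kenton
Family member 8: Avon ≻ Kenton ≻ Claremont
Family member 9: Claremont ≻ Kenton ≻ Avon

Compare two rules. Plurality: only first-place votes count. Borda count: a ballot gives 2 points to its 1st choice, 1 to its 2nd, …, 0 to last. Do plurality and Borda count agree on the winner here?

Plurality first-place counts: Kenton 3, Claremont 2, Avon 4 → Avon.
Borda totals: Kenton 10, Claremont 6, Avon 11 → Avon.
The two rules agree on Avon.

Yes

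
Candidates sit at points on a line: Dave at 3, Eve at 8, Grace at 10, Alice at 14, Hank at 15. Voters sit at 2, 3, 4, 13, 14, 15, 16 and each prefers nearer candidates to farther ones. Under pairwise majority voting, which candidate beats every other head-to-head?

Alice

With single-peaked preferences on a line, the Condorcet winner is the candidate closest to the median voter.
The median voter (position 13) is closest to Alice at 14.
Check: Alice vs Hank — voters closer to Alice: 5 of 7.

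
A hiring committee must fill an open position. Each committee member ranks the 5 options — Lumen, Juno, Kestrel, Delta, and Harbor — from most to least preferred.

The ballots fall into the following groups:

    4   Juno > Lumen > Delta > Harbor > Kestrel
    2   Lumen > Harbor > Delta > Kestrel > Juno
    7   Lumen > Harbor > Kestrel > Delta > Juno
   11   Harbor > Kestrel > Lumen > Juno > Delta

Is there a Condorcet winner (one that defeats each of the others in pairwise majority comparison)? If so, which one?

Head-to-head results (24 voters total):
Lumen vs Juno: Lumen wins 20–4.
Lumen vs Kestrel: Lumen wins 13–11.
Lumen vs Delta: Lumen wins 24–0.
Lumen vs Harbor: Lumen wins 13–11.
Juno vs Kestrel: Kestrel wins 20–4.
Juno vs Delta: Juno wins 15–9.
Juno vs Harbor: Harbor wins 20–4.
Kestrel vs Delta: Kestrel wins 18–6.
Kestrel vs Harbor: Harbor wins 24–0.
Delta vs Harbor: Harbor wins 20–4.
Lumen beats each rival — Juno (20–4), Kestrel (13–11), Delta (24–0), Harbor (13–11) — so Lumen is the Condorcet winner.

Lumen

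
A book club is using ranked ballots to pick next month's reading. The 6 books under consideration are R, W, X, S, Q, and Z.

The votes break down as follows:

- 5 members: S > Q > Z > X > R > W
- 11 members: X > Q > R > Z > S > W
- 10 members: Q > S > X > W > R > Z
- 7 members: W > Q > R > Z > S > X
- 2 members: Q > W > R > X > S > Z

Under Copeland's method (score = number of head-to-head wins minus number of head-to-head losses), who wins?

Q

Pairwise results:
  R vs W: W wins 19–16.
  R vs X: X wins 26–9.
  R vs S: R wins 20–15.
  R vs Q: Q wins 35–0.
  R vs Z: R wins 30–5.
  W vs X: X wins 26–9.
  W vs S: S wins 26–9.
  W vs Q: Q wins 28–7.
  W vs Z: W wins 19–16.
  X vs S: S wins 22–13.
  X vs Q: Q wins 24–11.
  X vs Z: X wins 23–12.
  S vs Q: Q wins 30–5.
  S vs Z: Z wins 18–17.
  Q vs Z: Q wins 35–0.
Copeland scores (wins − losses):
  R: 2 − 3 = -1
  W: 2 − 3 = -1
  X: 3 − 2 = 1
  S: 2 − 3 = -1
  Q: 5 − 0 = 5
  Z: 1 − 4 = -3
Q has the best Copeland score.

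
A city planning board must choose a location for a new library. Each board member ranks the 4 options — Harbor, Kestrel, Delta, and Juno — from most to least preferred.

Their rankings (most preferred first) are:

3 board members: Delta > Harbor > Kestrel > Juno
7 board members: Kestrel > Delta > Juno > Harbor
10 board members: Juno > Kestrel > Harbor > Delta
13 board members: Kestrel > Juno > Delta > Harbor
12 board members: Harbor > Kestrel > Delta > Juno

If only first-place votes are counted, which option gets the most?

Kestrel

First-place vote totals:
  Harbor: 12
  Kestrel: 20
  Delta: 3
  Juno: 10
Kestrel has the most first-place votes.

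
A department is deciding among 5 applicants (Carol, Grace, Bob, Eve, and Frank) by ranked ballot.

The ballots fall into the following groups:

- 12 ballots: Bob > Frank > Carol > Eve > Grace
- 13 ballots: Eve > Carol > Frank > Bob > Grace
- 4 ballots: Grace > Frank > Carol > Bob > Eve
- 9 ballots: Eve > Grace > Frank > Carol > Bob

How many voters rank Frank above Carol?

25

Ballots ranking Frank above Carol: 12+4+9 = 25.
Ballots ranking Carol above Frank: 13.
So 25 of 38 voters prefer Frank to Carol.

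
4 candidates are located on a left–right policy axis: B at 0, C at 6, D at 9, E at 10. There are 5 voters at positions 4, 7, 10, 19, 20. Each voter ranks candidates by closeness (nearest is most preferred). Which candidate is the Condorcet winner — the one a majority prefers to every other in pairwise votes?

With single-peaked preferences on a line, the Condorcet winner is the candidate closest to the median voter.
The median voter (position 10) is closest to E at 10.
Check: E vs C — voters closer to E: 3 of 5.

E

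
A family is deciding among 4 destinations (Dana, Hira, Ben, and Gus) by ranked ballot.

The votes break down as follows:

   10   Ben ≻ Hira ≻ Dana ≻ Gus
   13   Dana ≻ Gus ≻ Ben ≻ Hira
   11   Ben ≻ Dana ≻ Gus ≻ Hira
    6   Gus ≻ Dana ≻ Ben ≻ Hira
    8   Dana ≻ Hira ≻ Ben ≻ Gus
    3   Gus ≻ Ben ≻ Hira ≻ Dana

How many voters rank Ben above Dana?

Ballots ranking Ben above Dana: 10+11+3 = 24.
Ballots ranking Dana above Ben: 13+6+8 = 27.
So 24 of 51 voters prefer Ben to Dana.

24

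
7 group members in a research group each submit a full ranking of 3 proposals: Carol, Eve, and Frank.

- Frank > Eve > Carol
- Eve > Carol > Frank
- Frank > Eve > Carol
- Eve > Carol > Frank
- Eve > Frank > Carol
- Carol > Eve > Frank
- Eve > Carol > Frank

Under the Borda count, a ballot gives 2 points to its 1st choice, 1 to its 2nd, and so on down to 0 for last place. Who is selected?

Borda scores:
  Carol: 0 + 1 + 0 + 1 + 0 + 2 + 1 = 5
  Eve: 1 + 2 + 1 + 2 + 2 + 1 + 2 = 11
  Frank: 2 + 0 + 2 + 0 + 1 + 0 + 0 = 5
Eve has the highest total.

Eve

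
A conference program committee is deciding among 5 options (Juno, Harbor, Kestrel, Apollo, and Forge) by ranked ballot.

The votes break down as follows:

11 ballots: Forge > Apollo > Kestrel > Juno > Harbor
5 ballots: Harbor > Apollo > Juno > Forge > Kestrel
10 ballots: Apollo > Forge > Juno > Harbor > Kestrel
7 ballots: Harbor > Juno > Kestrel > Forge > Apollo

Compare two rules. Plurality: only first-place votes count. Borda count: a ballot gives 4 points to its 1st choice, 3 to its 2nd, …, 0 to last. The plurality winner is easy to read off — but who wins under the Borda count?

Plurality first-place counts: Juno 0, Harbor 12, Kestrel 0, Apollo 10, Forge 11 → Harbor.
Borda totals: Juno 62, Harbor 58, Kestrel 36, Apollo 88, Forge 86 → Apollo.

Apollo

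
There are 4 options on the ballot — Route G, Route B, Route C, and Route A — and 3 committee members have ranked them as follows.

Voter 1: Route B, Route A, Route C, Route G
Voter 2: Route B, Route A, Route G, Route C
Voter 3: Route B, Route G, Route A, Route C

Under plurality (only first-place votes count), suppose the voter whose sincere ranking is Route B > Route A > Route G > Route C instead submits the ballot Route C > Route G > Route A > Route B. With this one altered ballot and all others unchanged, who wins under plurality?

First-place totals with the altered ballot: Route G 0, Route B 2, Route C 1, Route A 0.
The winner is unchanged: still Route B.

Route B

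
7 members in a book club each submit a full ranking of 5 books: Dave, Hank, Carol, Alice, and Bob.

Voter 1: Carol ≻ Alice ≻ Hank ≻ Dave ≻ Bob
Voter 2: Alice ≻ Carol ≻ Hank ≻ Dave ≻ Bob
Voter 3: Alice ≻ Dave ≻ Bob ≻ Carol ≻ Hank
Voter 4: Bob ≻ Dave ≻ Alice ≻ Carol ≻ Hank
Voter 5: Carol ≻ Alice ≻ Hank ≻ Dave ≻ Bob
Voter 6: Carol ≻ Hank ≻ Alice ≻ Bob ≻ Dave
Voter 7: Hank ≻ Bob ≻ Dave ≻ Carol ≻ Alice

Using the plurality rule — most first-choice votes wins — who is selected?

First-place vote totals:
  Dave: 0
  Hank: 1
  Carol: 3
  Alice: 2
  Bob: 1
Carol has the most first-place votes.

Carol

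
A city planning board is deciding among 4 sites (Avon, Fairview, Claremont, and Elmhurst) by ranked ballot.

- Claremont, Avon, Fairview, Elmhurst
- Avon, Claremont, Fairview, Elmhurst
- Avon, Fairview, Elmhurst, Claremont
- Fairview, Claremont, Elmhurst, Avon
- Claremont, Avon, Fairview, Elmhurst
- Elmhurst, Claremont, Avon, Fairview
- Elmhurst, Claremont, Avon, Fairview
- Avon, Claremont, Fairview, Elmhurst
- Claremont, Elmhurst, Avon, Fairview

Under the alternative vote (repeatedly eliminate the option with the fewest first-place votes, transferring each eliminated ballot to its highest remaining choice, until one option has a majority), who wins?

Claremont

Round 1: Avon 3, Claremont 3, Elmhurst 2, Fairview 1. Fairview has the fewest and is eliminated.
Round 2: Claremont 4, Avon 3, Elmhurst 2. Elmhurst has the fewest and is eliminated.
Round 3: Claremont 6, Avon 3. Claremont has a majority.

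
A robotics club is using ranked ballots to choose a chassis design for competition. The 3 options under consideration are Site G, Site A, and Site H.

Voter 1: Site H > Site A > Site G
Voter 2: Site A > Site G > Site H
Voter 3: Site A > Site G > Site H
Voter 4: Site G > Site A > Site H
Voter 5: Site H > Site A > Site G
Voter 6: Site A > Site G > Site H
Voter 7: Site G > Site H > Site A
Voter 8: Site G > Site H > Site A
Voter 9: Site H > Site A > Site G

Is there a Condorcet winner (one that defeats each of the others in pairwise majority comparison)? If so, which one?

Head-to-head results (9 voters total):
Site G vs Site A: Site A wins 6–3.
Site G vs Site H: Site G wins 6–3.
Site A vs Site H: Site H wins 5–4.
No candidate beats all others: Site G beats Site H beats Site A beats Site G, a majority cycle.

None — there is no Condorcet winner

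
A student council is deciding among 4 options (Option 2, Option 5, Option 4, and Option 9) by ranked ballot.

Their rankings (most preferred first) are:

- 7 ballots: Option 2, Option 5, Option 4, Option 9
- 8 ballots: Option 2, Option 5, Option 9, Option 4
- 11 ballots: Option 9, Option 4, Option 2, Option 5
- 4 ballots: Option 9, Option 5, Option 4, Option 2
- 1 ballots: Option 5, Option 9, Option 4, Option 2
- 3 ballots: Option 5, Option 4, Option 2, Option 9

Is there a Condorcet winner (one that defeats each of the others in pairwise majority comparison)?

No

Head-to-head results (34 voters total):
Option 2 vs Option 5: Option 2 wins 26–8.
Option 2 vs Option 4: Option 4 wins 19–15.
Option 2 vs Option 9: Option 2 wins 18–16.
Option 5 vs Option 4: Option 5 wins 23–11.
Option 5 vs Option 9: Option 5 wins 19–15.
Option 4 vs Option 9: Option 9 wins 24–10.
No candidate beats all others: Option 2 beats Option 5 beats Option 4 beats Option 2, a majority cycle.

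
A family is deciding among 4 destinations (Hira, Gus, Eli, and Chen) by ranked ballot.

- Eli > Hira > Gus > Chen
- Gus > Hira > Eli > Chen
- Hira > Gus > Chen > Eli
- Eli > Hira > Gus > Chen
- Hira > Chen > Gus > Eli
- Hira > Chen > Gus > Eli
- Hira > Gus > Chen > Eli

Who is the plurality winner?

Hira

First-place vote totals:
  Hira: 4
  Gus: 1
  Eli: 2
  Chen: 0
Hira has the most first-place votes.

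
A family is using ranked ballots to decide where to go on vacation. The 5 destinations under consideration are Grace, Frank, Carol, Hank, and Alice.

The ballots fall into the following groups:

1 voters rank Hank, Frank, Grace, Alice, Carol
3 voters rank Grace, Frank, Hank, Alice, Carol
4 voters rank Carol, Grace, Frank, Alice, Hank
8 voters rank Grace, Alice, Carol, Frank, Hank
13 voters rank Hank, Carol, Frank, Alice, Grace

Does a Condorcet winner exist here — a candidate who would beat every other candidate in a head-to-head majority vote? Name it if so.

No Condorcet winner

Head-to-head results (29 voters total):
Grace vs Frank: Grace wins 15–14.
Grace vs Carol: Carol wins 17–12.
Grace vs Hank: Grace wins 15–14.
Grace vs Alice: Grace wins 16–13.
Frank vs Carol: Carol wins 25–4.
Frank vs Hank: Frank wins 15–14.
Frank vs Alice: Frank wins 21–8.
Carol vs Hank: Hank wins 17–12.
Carol vs Alice: Carol wins 17–12.
Hank vs Alice: Hank wins 17–12.
No candidate beats all others: Grace beats Hank beats Carol beats Grace, a majority cycle.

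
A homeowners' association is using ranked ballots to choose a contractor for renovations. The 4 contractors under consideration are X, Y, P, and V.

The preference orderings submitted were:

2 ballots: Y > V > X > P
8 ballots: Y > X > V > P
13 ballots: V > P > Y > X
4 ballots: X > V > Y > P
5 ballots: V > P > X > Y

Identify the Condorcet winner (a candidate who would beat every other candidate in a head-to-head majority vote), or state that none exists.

V

Head-to-head results (32 voters total):
X vs Y: Y wins 23–9.
X vs P: P wins 18–14.
X vs V: V wins 20–12.
Y vs P: P wins 18–14.
Y vs V: V wins 22–10.
P vs V: V wins 32–0.
V beats each rival — X (20–12), Y (22–10), P (32–0) — so V is the Condorcet winner.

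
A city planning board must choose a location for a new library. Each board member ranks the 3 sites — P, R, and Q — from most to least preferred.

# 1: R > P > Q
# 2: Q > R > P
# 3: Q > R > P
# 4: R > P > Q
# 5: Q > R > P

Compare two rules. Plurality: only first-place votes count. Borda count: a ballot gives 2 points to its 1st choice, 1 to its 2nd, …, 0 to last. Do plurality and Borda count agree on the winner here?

Plurality first-place counts: P 0, R 2, Q 3 → Q.
Borda totals: P 2, R 7, Q 6 → R.
The two rules disagree: plurality picks Q, Borda picks R.

No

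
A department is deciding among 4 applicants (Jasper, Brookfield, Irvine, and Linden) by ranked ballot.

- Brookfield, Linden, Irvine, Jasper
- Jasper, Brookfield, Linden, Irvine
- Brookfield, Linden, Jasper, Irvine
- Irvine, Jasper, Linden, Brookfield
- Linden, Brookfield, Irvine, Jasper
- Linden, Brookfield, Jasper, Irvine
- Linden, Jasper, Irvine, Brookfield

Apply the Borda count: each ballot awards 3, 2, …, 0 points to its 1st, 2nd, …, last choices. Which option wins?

Borda scores:
  Jasper: 0 + 3 + 1 + 2 + 0 + 1 + 2 = 9
  Brookfield: 3 + 2 + 3 + 0 + 2 + 2 + 0 = 12
  Irvine: 1 + 0 + 0 + 3 + 1 + 0 + 1 = 6
  Linden: 2 + 1 + 2 + 1 + 3 + 3 + 3 = 15
Linden has the highest total.

Linden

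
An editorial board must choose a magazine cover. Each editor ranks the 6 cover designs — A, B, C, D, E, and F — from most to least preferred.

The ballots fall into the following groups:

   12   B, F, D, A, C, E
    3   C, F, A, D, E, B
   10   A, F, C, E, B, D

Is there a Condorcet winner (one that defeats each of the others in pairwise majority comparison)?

Head-to-head results (25 voters total):
A vs B: A wins 13–12.
A vs C: A wins 22–3.
A vs D: A wins 13–12.
A vs E: A wins 25–0.
A vs F: F wins 15–10.
B vs C: C wins 13–12.
B vs D: B wins 22–3.
B vs E: E wins 13–12.
B vs F: F wins 13–12.
C vs D: C wins 13–12.
C vs E: C wins 25–0.
C vs F: F wins 22–3.
D vs E: D wins 15–10.
D vs F: F wins 25–0.
E vs F: F wins 25–0.
F beats each rival — A (15–10), B (13–12), C (22–3), D (25–0), E (25–0) — so F is the Condorcet winner.

Yes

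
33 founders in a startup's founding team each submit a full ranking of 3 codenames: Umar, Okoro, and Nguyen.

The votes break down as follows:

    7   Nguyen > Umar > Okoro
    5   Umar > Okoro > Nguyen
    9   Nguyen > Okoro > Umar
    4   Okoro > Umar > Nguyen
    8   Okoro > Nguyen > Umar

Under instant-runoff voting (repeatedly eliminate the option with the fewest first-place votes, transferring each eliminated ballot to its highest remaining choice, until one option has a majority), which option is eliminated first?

Umar

Round 1: Nguyen 16, Okoro 12, Umar 5. Umar has the fewest and is eliminated.
Round 2: Okoro 17, Nguyen 16. Okoro has a majority.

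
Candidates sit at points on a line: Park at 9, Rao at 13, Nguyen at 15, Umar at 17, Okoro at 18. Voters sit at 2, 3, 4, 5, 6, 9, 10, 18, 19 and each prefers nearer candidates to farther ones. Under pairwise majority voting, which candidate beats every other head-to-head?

Park

With single-peaked preferences on a line, the Condorcet winner is the candidate closest to the median voter.
The median voter (position 6) is closest to Park at 9.
Check: Park vs Okoro — voters closer to Park: 7 of 9.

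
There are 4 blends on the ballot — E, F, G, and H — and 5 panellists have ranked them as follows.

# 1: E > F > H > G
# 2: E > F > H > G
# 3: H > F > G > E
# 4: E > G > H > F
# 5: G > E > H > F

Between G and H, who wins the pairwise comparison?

H

Ballots ranking G above H: 2.
Ballots ranking H above G: 3.
H wins the head-to-head, 3–2.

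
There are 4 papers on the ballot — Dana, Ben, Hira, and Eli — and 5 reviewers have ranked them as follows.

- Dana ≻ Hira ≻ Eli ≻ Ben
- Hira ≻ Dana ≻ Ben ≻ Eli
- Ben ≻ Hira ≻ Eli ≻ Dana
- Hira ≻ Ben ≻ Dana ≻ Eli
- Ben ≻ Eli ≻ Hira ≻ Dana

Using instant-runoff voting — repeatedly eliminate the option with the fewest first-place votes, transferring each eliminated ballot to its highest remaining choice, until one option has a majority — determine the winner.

Hira

Round 1: Ben 2, Hira 2, Dana 1, Eli 0. Eli has the fewest and is eliminated.
Round 2: Ben 2, Hira 2, Dana 1. Dana has the fewest and is eliminated.
Round 3: Hira 3, Ben 2. Hira has a majority.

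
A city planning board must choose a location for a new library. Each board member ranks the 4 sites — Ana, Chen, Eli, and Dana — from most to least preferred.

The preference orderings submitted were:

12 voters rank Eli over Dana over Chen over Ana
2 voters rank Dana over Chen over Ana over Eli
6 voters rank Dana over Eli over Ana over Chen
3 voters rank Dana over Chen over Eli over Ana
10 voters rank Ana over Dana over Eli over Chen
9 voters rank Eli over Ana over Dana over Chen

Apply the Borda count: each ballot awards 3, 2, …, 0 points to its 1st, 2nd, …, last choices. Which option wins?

Borda scores:
  Ana: 12·0 + 2·1 + 6·1 + 3·0 + 10·3 + 9·2 = 56
  Chen: 12·1 + 2·2 + 6·0 + 3·2 + 10·0 + 9·0 = 22
  Eli: 12·3 + 2·0 + 6·2 + 3·1 + 10·1 + 9·3 = 88
  Dana: 12·2 + 2·3 + 6·3 + 3·3 + 10·2 + 9·1 = 86
Eli has the highest total.

Eli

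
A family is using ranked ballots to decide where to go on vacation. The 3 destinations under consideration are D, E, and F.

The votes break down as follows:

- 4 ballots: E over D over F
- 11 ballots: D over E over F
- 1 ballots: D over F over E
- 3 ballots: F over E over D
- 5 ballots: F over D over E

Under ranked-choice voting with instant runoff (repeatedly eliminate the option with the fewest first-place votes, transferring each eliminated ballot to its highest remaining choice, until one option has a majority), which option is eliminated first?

E

Round 1: D 12, F 8, E 4. E has the fewest and is eliminated.
Round 2: D 16, F 8. D has a majority.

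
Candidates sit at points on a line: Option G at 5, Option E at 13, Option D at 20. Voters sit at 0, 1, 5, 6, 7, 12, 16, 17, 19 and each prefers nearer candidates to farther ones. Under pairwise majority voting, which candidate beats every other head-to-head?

Option G

With single-peaked preferences on a line, the Condorcet winner is the candidate closest to the median voter.
The median voter (position 7) is closest to Option G at 5.
Check: Option G vs Option D — voters closer to Option G: 6 of 9.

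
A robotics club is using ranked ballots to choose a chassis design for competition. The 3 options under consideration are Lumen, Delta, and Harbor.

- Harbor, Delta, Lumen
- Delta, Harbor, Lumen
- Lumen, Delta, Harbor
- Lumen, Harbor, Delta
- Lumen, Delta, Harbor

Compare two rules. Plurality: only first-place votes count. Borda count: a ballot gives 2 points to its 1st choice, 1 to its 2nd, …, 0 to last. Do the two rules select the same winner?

Yes

Plurality first-place counts: Lumen 3, Delta 1, Harbor 1 → Lumen.
Borda totals: Lumen 6, Delta 5, Harbor 4 → Lumen.
The two rules agree on Lumen.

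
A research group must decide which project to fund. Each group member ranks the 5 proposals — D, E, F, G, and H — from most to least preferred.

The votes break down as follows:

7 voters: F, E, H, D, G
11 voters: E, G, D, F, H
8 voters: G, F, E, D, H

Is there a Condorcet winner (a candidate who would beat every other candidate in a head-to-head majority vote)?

Head-to-head results (26 voters total):
D vs E: E wins 26–0.
D vs F: F wins 15–11.
D vs G: G wins 19–7.
D vs H: D wins 19–7.
E vs F: F wins 15–11.
E vs G: E wins 18–8.
E vs H: E wins 26–0.
F vs G: G wins 19–7.
F vs H: F wins 26–0.
G vs H: G wins 19–7.
No candidate beats all others: E beats G beats F beats E, a majority cycle.

No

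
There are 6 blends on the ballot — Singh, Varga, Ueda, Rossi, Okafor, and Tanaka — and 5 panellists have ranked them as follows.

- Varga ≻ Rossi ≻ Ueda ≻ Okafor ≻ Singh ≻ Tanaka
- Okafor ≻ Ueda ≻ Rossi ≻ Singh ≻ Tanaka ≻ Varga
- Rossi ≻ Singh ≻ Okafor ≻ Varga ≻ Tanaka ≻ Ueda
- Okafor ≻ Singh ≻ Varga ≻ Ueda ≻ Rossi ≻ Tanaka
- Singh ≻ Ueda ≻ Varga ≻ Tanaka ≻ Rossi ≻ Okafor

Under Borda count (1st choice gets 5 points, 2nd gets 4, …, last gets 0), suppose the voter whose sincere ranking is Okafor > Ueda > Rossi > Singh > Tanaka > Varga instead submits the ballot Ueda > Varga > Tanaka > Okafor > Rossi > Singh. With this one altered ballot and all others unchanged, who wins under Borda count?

Borda totals with the altered ballot: Singh 14, Varga 17, Ueda 14, Rossi 12, Okafor 12, Tanaka 6.
The switch changes the winner from Singh to Varga.

Varga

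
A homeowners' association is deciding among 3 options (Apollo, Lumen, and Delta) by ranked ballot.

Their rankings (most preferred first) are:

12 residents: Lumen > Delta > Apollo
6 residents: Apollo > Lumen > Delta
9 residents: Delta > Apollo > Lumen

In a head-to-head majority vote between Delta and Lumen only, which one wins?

Lumen

Ballots ranking Delta above Lumen: 9.
Ballots ranking Lumen above Delta: 12+6 = 18.
Lumen wins the head-to-head, 18–9.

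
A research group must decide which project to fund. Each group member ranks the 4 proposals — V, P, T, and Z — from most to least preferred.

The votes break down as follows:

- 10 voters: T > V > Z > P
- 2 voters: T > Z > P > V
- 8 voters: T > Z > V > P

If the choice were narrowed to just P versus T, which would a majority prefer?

T

Ballots ranking P above T: 0.
Ballots ranking T above P: 10+2+8 = 20.
T wins the head-to-head, 20–0.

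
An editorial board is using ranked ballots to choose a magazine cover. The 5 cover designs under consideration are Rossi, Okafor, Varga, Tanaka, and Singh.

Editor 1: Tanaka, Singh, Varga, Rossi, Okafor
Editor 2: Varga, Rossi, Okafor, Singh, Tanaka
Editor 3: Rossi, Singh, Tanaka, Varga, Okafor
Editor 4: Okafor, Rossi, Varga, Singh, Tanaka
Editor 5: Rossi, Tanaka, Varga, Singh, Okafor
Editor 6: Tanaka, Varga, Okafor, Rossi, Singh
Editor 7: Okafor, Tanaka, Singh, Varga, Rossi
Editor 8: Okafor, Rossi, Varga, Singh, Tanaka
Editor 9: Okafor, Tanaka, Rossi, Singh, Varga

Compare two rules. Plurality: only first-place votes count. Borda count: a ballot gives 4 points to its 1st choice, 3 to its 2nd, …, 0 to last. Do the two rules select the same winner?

Plurality first-place counts: Rossi 2, Okafor 4, Varga 1, Tanaka 2, Singh 0 → Okafor.
Borda totals: Rossi 21, Okafor 20, Varga 17, Tanaka 19, Singh 13 → Rossi.
The two rules disagree: plurality picks Okafor, Borda picks Rossi.

No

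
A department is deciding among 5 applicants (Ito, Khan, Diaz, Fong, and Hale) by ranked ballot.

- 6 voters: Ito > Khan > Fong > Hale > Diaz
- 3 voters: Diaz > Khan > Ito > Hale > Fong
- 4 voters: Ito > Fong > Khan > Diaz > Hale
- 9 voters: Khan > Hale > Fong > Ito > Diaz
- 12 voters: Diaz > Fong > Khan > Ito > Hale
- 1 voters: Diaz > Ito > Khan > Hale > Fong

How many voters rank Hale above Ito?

Ballots ranking Hale above Ito: 9.
Ballots ranking Ito above Hale: 6+3+4+12+1 = 26.
So 9 of 35 voters prefer Hale to Ito.

9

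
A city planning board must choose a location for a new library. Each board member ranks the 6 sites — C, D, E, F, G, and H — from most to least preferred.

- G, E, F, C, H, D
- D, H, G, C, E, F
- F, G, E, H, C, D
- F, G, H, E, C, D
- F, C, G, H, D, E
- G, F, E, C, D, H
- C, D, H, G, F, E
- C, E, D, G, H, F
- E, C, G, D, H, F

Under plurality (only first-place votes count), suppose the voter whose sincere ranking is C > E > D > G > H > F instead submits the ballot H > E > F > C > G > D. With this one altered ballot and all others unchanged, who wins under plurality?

First-place totals with the altered ballot: C 1, D 1, E 1, F 3, G 2, H 1.
The winner is unchanged: still F.

F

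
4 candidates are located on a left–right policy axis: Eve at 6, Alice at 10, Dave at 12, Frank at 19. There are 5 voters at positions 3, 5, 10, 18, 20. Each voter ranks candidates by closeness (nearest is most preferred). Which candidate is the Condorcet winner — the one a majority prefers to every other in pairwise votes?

Alice

With single-peaked preferences on a line, the Condorcet winner is the candidate closest to the median voter.
The median voter (position 10) is closest to Alice at 10.
Check: Alice vs Eve — voters closer to Alice: 3 of 5.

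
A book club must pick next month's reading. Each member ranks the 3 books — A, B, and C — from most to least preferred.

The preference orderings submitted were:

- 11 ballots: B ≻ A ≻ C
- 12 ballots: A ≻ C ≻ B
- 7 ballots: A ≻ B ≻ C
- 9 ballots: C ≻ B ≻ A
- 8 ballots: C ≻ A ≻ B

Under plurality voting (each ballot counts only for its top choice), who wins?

A

First-place vote totals:
  A: 19
  B: 11
  C: 17
A has the most first-place votes.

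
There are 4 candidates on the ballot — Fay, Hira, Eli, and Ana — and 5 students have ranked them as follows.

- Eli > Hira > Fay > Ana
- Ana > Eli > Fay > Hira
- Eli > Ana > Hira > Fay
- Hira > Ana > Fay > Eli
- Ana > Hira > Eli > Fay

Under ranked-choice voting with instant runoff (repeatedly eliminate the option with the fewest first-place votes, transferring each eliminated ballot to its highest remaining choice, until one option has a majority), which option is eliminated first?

Round 1: Eli 2, Ana 2, Hira 1, Fay 0. Fay has the fewest and is eliminated.
Round 2: Eli 2, Ana 2, Hira 1. Hira has the fewest and is eliminated.
Round 3: Ana 3, Eli 2. Ana has a majority.

Fay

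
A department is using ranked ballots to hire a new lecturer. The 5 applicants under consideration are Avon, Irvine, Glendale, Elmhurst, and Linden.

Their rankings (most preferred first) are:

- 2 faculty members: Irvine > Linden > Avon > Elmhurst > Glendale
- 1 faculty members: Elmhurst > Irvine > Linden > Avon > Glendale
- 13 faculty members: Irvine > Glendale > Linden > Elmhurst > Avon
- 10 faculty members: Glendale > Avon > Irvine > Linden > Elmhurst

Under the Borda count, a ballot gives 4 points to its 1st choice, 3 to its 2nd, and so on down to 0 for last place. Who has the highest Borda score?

Borda scores:
  Avon: 2·2 + 1 + 13·0 + 10·3 = 35
  Irvine: 2·4 + 3 + 13·4 + 10·2 = 83
  Glendale: 2·0 + 0 + 13·3 + 10·4 = 79
  Elmhurst: 2·1 + 4 + 13·1 + 10·0 = 19
  Linden: 2·3 + 2 + 13·2 + 10·1 = 44
Irvine has the highest total.

Irvine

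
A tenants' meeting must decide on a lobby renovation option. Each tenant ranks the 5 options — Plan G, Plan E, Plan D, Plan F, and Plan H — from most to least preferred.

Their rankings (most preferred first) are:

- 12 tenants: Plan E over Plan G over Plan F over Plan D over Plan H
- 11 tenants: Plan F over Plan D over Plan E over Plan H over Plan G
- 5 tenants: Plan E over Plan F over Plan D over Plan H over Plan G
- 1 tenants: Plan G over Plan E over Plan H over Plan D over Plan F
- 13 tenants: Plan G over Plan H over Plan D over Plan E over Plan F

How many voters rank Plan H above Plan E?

13

Ballots ranking Plan H above Plan E: 13.
Ballots ranking Plan E above Plan H: 12+11+5+1 = 29.
So 13 of 42 voters prefer Plan H to Plan E.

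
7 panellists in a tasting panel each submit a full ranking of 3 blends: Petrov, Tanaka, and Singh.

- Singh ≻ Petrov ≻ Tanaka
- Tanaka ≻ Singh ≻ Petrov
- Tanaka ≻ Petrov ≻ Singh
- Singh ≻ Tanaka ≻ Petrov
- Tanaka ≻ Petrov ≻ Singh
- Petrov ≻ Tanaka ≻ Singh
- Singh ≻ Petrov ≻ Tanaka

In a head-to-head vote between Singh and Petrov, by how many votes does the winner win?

Ballots ranking Singh above Petrov: 4.
Ballots ranking Petrov above Singh: 3.
Singh wins 4–3, a margin of 1.

1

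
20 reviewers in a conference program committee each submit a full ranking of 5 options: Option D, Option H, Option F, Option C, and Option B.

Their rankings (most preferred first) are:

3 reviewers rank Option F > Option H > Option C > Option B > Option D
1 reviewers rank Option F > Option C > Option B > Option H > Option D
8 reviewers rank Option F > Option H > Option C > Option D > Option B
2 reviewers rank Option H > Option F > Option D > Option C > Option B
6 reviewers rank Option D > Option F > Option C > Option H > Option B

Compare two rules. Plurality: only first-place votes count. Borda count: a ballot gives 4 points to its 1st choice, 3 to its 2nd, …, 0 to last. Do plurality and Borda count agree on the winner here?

Plurality first-place counts: Option D 6, Option H 2, Option F 12, Option C 0, Option B 0 → Option F.
Borda totals: Option D 36, Option H 48, Option F 72, Option C 39, Option B 5 → Option F.
The two rules agree on Option F.

Yes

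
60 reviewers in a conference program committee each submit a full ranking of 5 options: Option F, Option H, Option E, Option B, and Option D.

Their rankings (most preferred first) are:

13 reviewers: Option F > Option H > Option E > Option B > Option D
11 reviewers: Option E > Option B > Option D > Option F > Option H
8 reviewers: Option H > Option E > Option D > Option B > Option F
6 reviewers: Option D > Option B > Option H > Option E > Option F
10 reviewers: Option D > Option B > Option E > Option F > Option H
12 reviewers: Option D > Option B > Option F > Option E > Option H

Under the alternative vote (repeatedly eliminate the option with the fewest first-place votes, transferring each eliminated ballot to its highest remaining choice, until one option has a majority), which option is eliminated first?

Option B

Round 1: Option D 28, Option F 13, Option E 11, Option H 8, Option B 0. Option B has the fewest and is eliminated.
Round 2: Option D 28, Option F 13, Option E 11, Option H 8. Option H has the fewest and is eliminated.
Round 3: Option D 28, Option E 19, Option F 13. Option F has the fewest and is eliminated.
Round 4: Option E 32, Option D 28. Option E has a majority.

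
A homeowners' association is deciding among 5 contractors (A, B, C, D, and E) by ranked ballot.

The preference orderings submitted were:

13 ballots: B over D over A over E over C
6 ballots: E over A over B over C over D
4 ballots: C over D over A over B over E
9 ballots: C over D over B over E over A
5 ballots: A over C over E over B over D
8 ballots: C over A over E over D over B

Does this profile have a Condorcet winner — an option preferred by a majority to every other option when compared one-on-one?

Head-to-head results (45 voters total):
A vs B: A wins 23–22.
A vs C: A wins 24–21.
A vs D: D wins 26–19.
A vs E: A wins 30–15.
B vs C: C wins 26–19.
B vs D: B wins 24–21.
B vs E: B wins 26–19.
C vs D: C wins 32–13.
C vs E: C wins 26–19.
D vs E: D wins 26–19.
No candidate beats all others: A beats B beats D beats A, a majority cycle.

No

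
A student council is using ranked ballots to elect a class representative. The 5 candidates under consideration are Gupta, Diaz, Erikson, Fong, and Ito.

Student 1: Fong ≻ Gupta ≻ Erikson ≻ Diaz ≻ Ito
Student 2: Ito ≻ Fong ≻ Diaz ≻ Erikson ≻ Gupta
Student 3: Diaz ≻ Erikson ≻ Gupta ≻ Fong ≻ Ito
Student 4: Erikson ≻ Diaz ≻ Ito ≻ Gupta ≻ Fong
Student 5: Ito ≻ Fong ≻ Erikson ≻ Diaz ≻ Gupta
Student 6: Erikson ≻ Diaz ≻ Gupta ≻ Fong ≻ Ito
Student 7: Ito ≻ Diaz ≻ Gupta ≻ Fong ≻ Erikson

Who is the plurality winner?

Ito

First-place vote totals:
  Gupta: 0
  Diaz: 1
  Erikson: 2
  Fong: 1
  Ito: 3
Ito has the most first-place votes.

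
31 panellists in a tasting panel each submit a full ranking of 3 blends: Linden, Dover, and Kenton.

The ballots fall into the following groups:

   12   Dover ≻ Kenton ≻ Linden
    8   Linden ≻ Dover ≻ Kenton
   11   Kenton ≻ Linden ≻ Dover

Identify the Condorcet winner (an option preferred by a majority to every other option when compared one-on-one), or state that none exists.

Head-to-head results (31 voters total):
Linden vs Dover: Linden wins 19–12.
Linden vs Kenton: Kenton wins 23–8.
Dover vs Kenton: Dover wins 20–11.
No candidate beats all others: Linden beats Dover beats Kenton beats Linden, a majority cycle.

There is no Condorcet winner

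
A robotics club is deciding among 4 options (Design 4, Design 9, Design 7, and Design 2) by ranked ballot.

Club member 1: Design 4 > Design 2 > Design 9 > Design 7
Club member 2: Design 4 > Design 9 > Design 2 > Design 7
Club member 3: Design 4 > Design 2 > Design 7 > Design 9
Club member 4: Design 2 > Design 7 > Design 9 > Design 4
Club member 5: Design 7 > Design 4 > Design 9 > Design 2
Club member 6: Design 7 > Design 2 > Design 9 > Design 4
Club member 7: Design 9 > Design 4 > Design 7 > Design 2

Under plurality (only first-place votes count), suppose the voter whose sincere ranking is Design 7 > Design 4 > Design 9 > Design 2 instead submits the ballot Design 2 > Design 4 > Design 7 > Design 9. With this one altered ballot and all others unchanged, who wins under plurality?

Design 4

First-place totals with the altered ballot: Design 4 3, Design 9 1, Design 7 1, Design 2 2.
The winner is unchanged: still Design 4.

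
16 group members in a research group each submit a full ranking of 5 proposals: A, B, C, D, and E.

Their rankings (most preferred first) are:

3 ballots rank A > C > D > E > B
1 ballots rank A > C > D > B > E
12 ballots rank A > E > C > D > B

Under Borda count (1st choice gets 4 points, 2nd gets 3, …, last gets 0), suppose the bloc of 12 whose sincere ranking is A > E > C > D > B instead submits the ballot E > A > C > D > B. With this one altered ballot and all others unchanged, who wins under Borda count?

A

Borda totals with the altered ballot: A 52, B 1, C 36, D 20, E 51.
The winner is unchanged: still A.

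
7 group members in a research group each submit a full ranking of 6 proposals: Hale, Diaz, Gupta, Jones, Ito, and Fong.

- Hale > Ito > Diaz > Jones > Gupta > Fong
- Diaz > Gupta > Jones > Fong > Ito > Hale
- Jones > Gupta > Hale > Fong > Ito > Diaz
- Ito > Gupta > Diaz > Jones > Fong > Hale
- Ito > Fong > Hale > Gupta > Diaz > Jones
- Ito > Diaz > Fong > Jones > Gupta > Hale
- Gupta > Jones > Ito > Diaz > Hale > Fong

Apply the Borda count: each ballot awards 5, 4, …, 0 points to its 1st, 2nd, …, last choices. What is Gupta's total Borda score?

21

Borda scores:
  Hale: 5 + 0 + 3 + 0 + 3 + 0 + 1 = 12
  Diaz: 3 + 5 + 0 + 3 + 1 + 4 + 2 = 18
  Gupta: 1 + 4 + 4 + 4 + 2 + 1 + 5 = 21
  Jones: 2 + 3 + 5 + 2 + 0 + 2 + 4 = 18
  Ito: 4 + 1 + 1 + 5 + 5 + 5 + 3 = 24
  Fong: 0 + 2 + 2 + 1 + 4 + 3 + 0 = 12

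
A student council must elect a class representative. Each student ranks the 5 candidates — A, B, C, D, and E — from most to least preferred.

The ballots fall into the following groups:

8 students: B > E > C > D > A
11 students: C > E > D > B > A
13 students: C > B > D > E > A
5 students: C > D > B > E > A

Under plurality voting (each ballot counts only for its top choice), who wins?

First-place vote totals:
  A: 0
  B: 8
  C: 29
  D: 0
  E: 0
C has the most first-place votes.

C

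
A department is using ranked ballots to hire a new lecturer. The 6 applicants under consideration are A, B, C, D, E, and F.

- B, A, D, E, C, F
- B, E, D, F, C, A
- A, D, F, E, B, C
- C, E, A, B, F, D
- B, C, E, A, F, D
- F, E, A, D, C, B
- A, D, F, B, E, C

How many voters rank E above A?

Ballots ranking E above A: 4.
Ballots ranking A above E: 3.
So 4 of 7 voters prefer E to A.

4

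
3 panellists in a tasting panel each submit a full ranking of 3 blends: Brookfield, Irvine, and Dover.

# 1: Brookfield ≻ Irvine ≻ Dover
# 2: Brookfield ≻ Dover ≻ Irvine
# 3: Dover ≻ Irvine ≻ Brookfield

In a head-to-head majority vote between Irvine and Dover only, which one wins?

Dover

Ballots ranking Irvine above Dover: 1.
Ballots ranking Dover above Irvine: 2.
Dover wins the head-to-head, 2–1.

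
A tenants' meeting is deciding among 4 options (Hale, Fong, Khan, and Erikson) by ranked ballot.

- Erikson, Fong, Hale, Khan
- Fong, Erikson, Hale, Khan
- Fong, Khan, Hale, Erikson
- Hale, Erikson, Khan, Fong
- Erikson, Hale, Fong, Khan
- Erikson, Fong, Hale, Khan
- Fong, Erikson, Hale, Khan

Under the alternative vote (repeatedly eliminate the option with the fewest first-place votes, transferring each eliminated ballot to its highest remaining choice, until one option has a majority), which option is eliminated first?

Round 1: Fong 3, Erikson 3, Hale 1, Khan 0. Khan has the fewest and is eliminated.
Round 2: Fong 3, Erikson 3, Hale 1. Hale has the fewest and is eliminated.
Round 3: Erikson 4, Fong 3. Erikson has a majority.

Khan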